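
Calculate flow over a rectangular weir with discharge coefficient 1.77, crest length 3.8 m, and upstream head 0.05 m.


Q = C * L * H^(3/2) = 1.77 * 3.8 * 0.05^1.5 = 1.77 * 3.8 * 0.011180

0.0752 m^3/s


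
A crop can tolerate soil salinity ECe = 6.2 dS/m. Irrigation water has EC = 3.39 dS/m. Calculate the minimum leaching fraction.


LR = ECiw / (5*ECe - ECiw)
LR = 3.39 / (5*6.2 - 3.39)
LR = 3.39 / 27.6100

0.1228


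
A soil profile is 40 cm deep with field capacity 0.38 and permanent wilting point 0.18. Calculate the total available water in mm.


AWC = (FC - PWP) * d * 10
AWC = (0.38 - 0.18) * 40 * 10
AWC = 0.2000 * 40 * 10

80.0000 mm


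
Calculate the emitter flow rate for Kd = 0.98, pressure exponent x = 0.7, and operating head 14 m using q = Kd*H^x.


q = Kd * H^x = 0.98 * 14^0.7 = 0.98 * 6.342926

6.2161 L/h


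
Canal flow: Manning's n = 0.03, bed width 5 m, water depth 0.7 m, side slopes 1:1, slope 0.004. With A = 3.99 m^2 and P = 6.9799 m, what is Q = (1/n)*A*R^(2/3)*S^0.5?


R = A/P = 3.99/6.9799 = 0.571641
Q = (1/0.03) * 3.99 * 0.571641^(2/3) * 0.004^0.5

5.7938 m^3/s


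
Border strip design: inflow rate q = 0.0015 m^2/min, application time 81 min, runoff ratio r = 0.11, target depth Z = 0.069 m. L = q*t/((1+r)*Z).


L = q*t/((1+r)*Z)
L = 0.0015*81/((1+0.11)*0.069)
L = 0.1215/0.07659

1.5864 m


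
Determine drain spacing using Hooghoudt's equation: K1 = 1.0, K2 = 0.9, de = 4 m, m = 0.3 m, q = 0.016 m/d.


S^2 = 8*K2*de*m/q + 4*K1*m^2/q
S^2 = 8*0.9*4*0.3/0.016 + 4*1.0*0.3^2/0.016
S = sqrt(562.5000)

23.7171 m


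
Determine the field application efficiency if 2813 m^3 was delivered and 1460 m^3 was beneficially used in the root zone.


Ea = V_root / V_field * 100 = 1460 / 2813 * 100 = 51.9019%

51.9019 %


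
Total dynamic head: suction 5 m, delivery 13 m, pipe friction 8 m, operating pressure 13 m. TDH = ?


TDH = Hs + Hd + hf + Hp = 5 + 13 + 8 + 13 = 39

39 m


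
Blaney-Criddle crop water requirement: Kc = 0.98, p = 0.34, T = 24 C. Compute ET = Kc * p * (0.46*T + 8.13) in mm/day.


ET = Kc * p * (0.46*T + 8.13)
ET = 0.98 * 0.34 * (0.46*24 + 8.13)
ET = 0.98 * 0.34 * 19.1700

6.3874 mm/day


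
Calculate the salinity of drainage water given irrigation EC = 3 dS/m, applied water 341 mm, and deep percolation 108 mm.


EC_dw = EC_iw * D_iw / D_dw
EC_dw = 3 * 341 / 108
EC_dw = 1023 / 108

9.4722 dS/m


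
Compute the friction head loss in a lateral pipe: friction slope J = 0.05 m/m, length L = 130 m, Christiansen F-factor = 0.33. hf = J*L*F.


hf = J * L * F = 0.05 * 130 * 0.33 = 2.1450 m

2.1450 m


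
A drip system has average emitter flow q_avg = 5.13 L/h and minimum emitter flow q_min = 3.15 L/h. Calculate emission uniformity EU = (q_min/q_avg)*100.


EU = (q_min/q_avg)*100 = (3.15/5.13)*100 = 61.4035%

61.4035 %


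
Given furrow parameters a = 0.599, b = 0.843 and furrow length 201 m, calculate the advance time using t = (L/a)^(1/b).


t = (L/a)^(1/b)
t = (201/0.599)^(1/0.843)
t = 335.559265^(1/0.843)

991.2143 min


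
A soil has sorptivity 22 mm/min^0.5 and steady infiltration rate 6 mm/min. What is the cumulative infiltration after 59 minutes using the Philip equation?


F = S*sqrt(t) + A*t
F = 22*sqrt(59) + 6*59
F = 22*7.681146 + 354

522.9852 mm


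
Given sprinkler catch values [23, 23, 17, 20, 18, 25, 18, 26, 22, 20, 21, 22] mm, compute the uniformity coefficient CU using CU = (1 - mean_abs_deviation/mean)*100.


mean = 21.250000 mm
MAD = 2.250000 mm
CU = (1 - 2.250000/21.250000)*100

89.4118 %


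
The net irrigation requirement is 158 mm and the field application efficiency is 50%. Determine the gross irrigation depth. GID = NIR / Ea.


Ea = 50% = 0.5
GID = NIR / Ea = 158 / 0.5 = 316.0000 mm

316.0000 mm


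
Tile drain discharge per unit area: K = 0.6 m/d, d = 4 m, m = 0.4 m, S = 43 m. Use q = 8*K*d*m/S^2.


q = 8*K*d*m/S^2
q = 8*0.6*4*0.4/43^2
q = 7.6800 / 1849

0.0042 m/d


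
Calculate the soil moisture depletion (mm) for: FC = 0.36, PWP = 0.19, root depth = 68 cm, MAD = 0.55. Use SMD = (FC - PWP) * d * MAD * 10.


SMD = (FC - PWP) * d * MAD * 10
SMD = (0.36 - 0.19) * 68 * 0.55 * 10
SMD = 0.1700 * 68 * 0.55 * 10

63.5800 mm


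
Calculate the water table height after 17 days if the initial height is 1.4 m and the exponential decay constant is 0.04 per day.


m = m0 * exp(-k*t)
m = 1.4 * exp(-0.04 * 17)
m = 1.4 * exp(-0.6800)

0.7093 m


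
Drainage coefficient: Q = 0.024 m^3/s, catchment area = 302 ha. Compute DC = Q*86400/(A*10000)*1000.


DC = Q * 86400 / (A * 10000) * 1000
DC = 0.024 * 86400 / (302 * 10000) * 1000
DC = 2073600.0000 / 3020000

0.6866 mm/day


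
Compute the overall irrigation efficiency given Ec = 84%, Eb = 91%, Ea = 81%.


Ec = 0.84, Eb = 0.91, Ea = 0.81
E = 0.84 * 0.91 * 0.81 * 100 = 61.9164%

61.9164 %


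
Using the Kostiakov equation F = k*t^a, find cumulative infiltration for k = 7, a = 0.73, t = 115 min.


F = k * t^a = 7 * 115^0.73
F = 7 * 31.938126

223.5669 mm


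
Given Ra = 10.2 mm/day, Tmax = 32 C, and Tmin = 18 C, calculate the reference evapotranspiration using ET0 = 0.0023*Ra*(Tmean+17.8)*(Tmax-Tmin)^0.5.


Tmean = (Tmax + Tmin)/2 = (32 + 18)/2 = 25.0
ET0 = 0.0023 * 10.2 * (25.0 + 17.8) * sqrt(32 - 18)
ET0 = 0.0023 * 10.2 * 42.8 * 3.741657

3.7570 mm/day


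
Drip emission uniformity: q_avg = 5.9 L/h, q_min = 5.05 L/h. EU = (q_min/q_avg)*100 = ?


EU = (q_min/q_avg)*100 = (5.05/5.9)*100 = 85.5932%

85.5932 %


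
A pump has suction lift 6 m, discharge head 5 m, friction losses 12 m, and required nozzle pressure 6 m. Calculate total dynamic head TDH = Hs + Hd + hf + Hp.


TDH = Hs + Hd + hf + Hp = 6 + 5 + 12 + 6 = 29

29 m


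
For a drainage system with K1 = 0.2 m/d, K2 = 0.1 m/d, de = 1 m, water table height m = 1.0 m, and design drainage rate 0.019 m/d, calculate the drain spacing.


S^2 = 8*K2*de*m/q + 4*K1*m^2/q
S^2 = 8*0.1*1*1.0/0.019 + 4*0.2*1.0^2/0.019
S = sqrt(84.2105)

9.1766 m


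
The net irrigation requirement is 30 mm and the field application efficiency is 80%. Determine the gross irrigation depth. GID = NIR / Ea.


Ea = 80% = 0.8
GID = NIR / Ea = 30 / 0.8 = 37.5000 mm

37.5000 mm


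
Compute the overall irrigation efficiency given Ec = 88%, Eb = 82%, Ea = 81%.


Ec = 0.88, Eb = 0.82, Ea = 0.81
E = 0.88 * 0.82 * 0.81 * 100 = 58.4496%

58.4496 %


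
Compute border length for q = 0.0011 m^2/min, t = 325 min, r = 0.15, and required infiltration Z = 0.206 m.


L = q*t/((1+r)*Z)
L = 0.0011*325/((1+0.15)*0.206)
L = 0.3575/0.2369

1.5091 m


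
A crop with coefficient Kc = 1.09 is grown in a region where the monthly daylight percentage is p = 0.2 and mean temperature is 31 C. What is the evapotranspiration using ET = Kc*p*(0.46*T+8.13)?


ET = Kc * p * (0.46*T + 8.13)
ET = 1.09 * 0.2 * (0.46*31 + 8.13)
ET = 1.09 * 0.2 * 22.3900

4.8810 mm/day


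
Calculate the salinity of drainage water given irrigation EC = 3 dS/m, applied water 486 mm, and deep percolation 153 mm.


EC_dw = EC_iw * D_iw / D_dw
EC_dw = 3 * 486 / 153
EC_dw = 1458 / 153

9.5294 dS/m


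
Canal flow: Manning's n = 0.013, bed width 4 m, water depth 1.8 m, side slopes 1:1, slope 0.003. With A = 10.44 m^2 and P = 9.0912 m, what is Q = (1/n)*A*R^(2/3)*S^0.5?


R = A/P = 10.44/9.0912 = 1.148363
Q = (1/0.013) * 10.44 * 1.148363^(2/3) * 0.003^0.5

48.2359 m^3/s


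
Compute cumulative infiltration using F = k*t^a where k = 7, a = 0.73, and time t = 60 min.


F = k * t^a = 7 * 60^0.73
F = 7 * 19.863255

139.0428 mm


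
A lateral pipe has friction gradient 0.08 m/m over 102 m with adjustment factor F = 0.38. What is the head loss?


hf = J * L * F = 0.08 * 102 * 0.38 = 3.1008 m

3.1008 m


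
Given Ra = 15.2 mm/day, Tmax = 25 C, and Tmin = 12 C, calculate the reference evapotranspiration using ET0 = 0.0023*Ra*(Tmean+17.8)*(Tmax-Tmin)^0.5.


Tmean = (Tmax + Tmin)/2 = (25 + 12)/2 = 18.5
ET0 = 0.0023 * 15.2 * (18.5 + 17.8) * sqrt(25 - 12)
ET0 = 0.0023 * 15.2 * 36.3 * 3.605551

4.5756 mm/day


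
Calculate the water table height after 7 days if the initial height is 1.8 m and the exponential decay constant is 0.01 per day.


m = m0 * exp(-k*t)
m = 1.8 * exp(-0.01 * 7)
m = 1.8 * exp(-0.0700)

1.6783 m


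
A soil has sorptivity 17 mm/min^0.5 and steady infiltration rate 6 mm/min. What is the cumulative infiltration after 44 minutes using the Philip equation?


F = S*sqrt(t) + A*t
F = 17*sqrt(44) + 6*44
F = 17*6.633250 + 264

376.7653 mm


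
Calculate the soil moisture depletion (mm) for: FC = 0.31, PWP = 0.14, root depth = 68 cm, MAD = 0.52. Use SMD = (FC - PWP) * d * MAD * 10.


SMD = (FC - PWP) * d * MAD * 10
SMD = (0.31 - 0.14) * 68 * 0.52 * 10
SMD = 0.1700 * 68 * 0.52 * 10

60.1120 mm


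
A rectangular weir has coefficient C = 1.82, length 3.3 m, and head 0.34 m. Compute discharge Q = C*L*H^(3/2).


Q = C * L * H^(3/2) = 1.82 * 3.3 * 0.34^1.5 = 1.82 * 3.3 * 0.198252

1.1907 m^3/s


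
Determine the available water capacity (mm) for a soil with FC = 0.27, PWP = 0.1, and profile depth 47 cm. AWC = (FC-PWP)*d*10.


AWC = (FC - PWP) * d * 10
AWC = (0.27 - 0.1) * 47 * 10
AWC = 0.1700 * 47 * 10

79.9000 mm


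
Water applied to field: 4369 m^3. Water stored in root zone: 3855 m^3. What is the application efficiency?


Ea = V_root / V_field * 100 = 3855 / 4369 * 100 = 88.2353%

88.2353 %


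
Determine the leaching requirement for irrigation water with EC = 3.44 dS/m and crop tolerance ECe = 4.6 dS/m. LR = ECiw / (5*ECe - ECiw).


LR = ECiw / (5*ECe - ECiw)
LR = 3.44 / (5*4.6 - 3.44)
LR = 3.44 / 19.5600

0.1759


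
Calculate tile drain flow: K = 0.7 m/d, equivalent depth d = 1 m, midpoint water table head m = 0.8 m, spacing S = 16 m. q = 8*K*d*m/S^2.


q = 8*K*d*m/S^2
q = 8*0.7*1*0.8/16^2
q = 4.4800 / 256

0.0175 m/d


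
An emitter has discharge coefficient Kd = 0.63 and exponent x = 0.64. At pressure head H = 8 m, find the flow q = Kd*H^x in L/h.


q = Kd * H^x = 0.63 * 8^0.64 = 0.63 * 3.784231

2.3841 L/h


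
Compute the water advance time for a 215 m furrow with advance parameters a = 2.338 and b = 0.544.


t = (L/a)^(1/b)
t = (215/2.338)^(1/0.544)
t = 91.958939^(1/0.544)

4069.5623 min


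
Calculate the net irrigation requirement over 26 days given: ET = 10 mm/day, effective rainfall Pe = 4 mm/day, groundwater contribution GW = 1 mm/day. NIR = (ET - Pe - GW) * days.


Daily deficit = ET - Pe - GW = 10 - 4 - 1 = 5 mm/day
NIR = 5 * 26 = 130 mm

130.0000 mm


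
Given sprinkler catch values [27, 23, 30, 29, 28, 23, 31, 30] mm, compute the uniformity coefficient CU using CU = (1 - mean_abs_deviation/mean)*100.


mean = 27.625000 mm
MAD = 2.468750 mm
CU = (1 - 2.468750/27.625000)*100

91.0633 %


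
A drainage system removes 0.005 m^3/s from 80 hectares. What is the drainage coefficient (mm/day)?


DC = Q * 86400 / (A * 10000) * 1000
DC = 0.005 * 86400 / (80 * 10000) * 1000
DC = 432000.0000 / 800000

0.5400 mm/day


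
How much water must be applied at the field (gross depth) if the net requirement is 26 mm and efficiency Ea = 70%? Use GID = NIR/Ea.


Ea = 70% = 0.7
GID = NIR / Ea = 26 / 0.7 = 37.1429 mm

37.1429 mm


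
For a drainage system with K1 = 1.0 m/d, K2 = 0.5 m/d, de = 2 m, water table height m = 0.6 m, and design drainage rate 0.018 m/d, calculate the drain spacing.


S^2 = 8*K2*de*m/q + 4*K1*m^2/q
S^2 = 8*0.5*2*0.6/0.018 + 4*1.0*0.6^2/0.018
S = sqrt(346.6667)

18.6190 m


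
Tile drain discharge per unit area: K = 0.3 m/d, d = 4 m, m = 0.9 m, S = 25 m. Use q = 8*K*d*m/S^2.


q = 8*K*d*m/S^2
q = 8*0.3*4*0.9/25^2
q = 8.6400 / 625

0.0138 m/d


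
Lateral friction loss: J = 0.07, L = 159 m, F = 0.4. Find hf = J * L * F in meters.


hf = J * L * F = 0.07 * 159 * 0.4 = 4.4520 m

4.4520 m


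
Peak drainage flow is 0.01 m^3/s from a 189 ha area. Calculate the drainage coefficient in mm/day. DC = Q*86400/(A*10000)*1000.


DC = Q * 86400 / (A * 10000) * 1000
DC = 0.01 * 86400 / (189 * 10000) * 1000
DC = 864000.0000 / 1890000

0.4571 mm/day


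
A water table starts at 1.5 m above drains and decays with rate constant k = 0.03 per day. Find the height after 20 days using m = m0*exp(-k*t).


m = m0 * exp(-k*t)
m = 1.5 * exp(-0.03 * 20)
m = 1.5 * exp(-0.6000)

0.8232 m


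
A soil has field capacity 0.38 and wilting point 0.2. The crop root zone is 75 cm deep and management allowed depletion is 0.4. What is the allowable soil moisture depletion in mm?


SMD = (FC - PWP) * d * MAD * 10
SMD = (0.38 - 0.2) * 75 * 0.4 * 10
SMD = 0.1800 * 75 * 0.4 * 10

54.0000 mm


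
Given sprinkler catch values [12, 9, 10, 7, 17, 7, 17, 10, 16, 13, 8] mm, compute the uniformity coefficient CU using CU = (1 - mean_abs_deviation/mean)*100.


mean = 11.454545 mm
MAD = 3.223140 mm
CU = (1 - 3.223140/11.454545)*100

71.8615 %


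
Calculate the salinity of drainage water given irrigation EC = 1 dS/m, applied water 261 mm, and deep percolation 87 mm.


EC_dw = EC_iw * D_iw / D_dw
EC_dw = 1 * 261 / 87
EC_dw = 261 / 87

3.0000 dS/m


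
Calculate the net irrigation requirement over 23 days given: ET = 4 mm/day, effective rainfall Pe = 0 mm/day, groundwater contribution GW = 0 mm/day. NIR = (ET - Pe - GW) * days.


Daily deficit = ET - Pe - GW = 4 - 0 - 0 = 4 mm/day
NIR = 4 * 23 = 92 mm

92.0000 mm


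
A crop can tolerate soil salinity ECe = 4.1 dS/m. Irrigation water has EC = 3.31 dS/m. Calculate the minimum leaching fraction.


LR = ECiw / (5*ECe - ECiw)
LR = 3.31 / (5*4.1 - 3.31)
LR = 3.31 / 17.1900

0.1926


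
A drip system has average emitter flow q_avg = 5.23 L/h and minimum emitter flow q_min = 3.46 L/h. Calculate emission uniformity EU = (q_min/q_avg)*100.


EU = (q_min/q_avg)*100 = (3.46/5.23)*100 = 66.1568%

66.1568 %


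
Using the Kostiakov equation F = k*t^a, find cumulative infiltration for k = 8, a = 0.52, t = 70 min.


F = k * t^a = 8 * 70^0.52
F = 8 * 9.108586

72.8687 mm


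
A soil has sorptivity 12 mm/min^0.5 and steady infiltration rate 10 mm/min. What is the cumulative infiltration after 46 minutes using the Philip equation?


F = S*sqrt(t) + A*t
F = 12*sqrt(46) + 10*46
F = 12*6.782330 + 460

541.3880 mm


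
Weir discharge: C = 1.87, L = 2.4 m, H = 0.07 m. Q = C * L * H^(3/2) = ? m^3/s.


Q = C * L * H^(3/2) = 1.87 * 2.4 * 0.07^1.5 = 1.87 * 2.4 * 0.018520

0.0831 m^3/s


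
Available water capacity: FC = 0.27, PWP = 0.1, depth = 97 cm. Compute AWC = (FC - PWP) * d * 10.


AWC = (FC - PWP) * d * 10
AWC = (0.27 - 0.1) * 97 * 10
AWC = 0.1700 * 97 * 10

164.9000 mm


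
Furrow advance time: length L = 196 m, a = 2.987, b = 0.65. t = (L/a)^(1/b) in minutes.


t = (L/a)^(1/b)
t = (196/2.987)^(1/0.65)
t = 65.617677^(1/0.65)

624.3336 min


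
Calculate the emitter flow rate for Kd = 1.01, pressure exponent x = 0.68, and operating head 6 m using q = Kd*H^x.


q = Kd * H^x = 1.01 * 6^0.68 = 1.01 * 3.381761

3.4156 L/h


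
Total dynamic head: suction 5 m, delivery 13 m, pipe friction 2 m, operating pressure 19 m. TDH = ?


TDH = Hs + Hd + hf + Hp = 5 + 13 + 2 + 19 = 39

39 m


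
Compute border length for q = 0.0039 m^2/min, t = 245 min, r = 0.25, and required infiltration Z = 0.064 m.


L = q*t/((1+r)*Z)
L = 0.0039*245/((1+0.25)*0.064)
L = 0.9555/0.08

11.9437 m


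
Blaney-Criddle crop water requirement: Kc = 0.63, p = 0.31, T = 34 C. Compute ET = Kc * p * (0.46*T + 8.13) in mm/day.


ET = Kc * p * (0.46*T + 8.13)
ET = 0.63 * 0.31 * (0.46*34 + 8.13)
ET = 0.63 * 0.31 * 23.7700

4.6423 mm/day


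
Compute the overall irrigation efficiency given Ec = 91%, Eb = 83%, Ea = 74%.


Ec = 0.91, Eb = 0.83, Ea = 0.74
E = 0.91 * 0.83 * 0.74 * 100 = 55.8922%

55.8922 %


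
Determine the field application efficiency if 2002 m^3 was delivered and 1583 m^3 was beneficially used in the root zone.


Ea = V_root / V_field * 100 = 1583 / 2002 * 100 = 79.0709%

79.0709 %


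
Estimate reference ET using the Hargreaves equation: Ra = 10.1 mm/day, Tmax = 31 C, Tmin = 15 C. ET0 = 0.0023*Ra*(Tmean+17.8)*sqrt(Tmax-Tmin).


Tmean = (Tmax + Tmin)/2 = (31 + 15)/2 = 23.0
ET0 = 0.0023 * 10.1 * (23.0 + 17.8) * sqrt(31 - 15)
ET0 = 0.0023 * 10.1 * 40.8 * 4.000000

3.7911 mm/day


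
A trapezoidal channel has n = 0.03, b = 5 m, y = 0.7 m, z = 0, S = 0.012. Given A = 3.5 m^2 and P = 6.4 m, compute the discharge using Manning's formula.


R = A/P = 3.5/6.4 = 0.546875
Q = (1/0.03) * 3.5 * 0.546875^(2/3) * 0.012^0.5

8.5467 m^3/s


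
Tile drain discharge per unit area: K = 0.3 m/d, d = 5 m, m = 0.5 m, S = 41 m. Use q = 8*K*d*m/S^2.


q = 8*K*d*m/S^2
q = 8*0.3*5*0.5/41^2
q = 6.0000 / 1681

0.0036 m/d


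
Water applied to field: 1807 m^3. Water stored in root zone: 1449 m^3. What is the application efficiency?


Ea = V_root / V_field * 100 = 1449 / 1807 * 100 = 80.1882%

80.1882 %


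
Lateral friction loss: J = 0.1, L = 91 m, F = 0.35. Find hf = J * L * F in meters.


hf = J * L * F = 0.1 * 91 * 0.35 = 3.1850 m

3.1850 m


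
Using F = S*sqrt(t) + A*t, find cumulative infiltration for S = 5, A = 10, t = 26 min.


F = S*sqrt(t) + A*t
F = 5*sqrt(26) + 10*26
F = 5*5.099020 + 260

285.4951 mm


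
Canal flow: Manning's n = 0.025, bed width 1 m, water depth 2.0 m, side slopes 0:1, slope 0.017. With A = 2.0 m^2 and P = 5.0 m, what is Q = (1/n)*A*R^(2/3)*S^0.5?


R = A/P = 2.0/5.0 = 0.400000
Q = (1/0.025) * 2.0 * 0.400000^(2/3) * 0.017^0.5

5.6627 m^3/s


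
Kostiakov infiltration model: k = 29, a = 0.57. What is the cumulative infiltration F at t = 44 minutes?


F = k * t^a = 29 * 44^0.57
F = 29 * 8.645060

250.7067 mm


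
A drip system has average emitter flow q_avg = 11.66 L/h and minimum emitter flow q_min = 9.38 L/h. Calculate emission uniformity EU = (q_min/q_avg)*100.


EU = (q_min/q_avg)*100 = (9.38/11.66)*100 = 80.4460%

80.4460 %


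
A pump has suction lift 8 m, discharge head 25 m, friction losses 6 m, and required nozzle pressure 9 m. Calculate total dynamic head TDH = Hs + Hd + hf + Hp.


TDH = Hs + Hd + hf + Hp = 8 + 25 + 6 + 9 = 48

48 m


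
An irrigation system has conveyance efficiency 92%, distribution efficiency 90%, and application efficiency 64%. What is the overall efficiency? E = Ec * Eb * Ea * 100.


Ec = 0.92, Eb = 0.9, Ea = 0.64
E = 0.92 * 0.9 * 0.64 * 100 = 52.9920%

52.9920 %


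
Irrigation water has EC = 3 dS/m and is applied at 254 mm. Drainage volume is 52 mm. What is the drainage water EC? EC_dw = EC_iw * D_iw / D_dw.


EC_dw = EC_iw * D_iw / D_dw
EC_dw = 3 * 254 / 52
EC_dw = 762 / 52

14.6538 dS/m


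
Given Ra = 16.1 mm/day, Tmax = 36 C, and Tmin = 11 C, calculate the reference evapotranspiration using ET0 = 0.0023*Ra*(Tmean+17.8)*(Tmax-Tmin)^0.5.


Tmean = (Tmax + Tmin)/2 = (36 + 11)/2 = 23.5
ET0 = 0.0023 * 16.1 * (23.5 + 17.8) * sqrt(36 - 11)
ET0 = 0.0023 * 16.1 * 41.3 * 5.000000

7.6467 mm/day


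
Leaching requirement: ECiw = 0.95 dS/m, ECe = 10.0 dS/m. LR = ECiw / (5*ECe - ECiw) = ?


LR = ECiw / (5*ECe - ECiw)
LR = 0.95 / (5*10.0 - 0.95)
LR = 0.95 / 49.0500

0.0194


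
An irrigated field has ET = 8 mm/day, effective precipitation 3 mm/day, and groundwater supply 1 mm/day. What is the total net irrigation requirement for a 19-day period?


Daily deficit = ET - Pe - GW = 8 - 3 - 1 = 4 mm/day
NIR = 4 * 19 = 76 mm

76.0000 mm


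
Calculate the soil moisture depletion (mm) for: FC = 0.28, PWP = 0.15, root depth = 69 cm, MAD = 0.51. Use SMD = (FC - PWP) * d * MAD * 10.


SMD = (FC - PWP) * d * MAD * 10
SMD = (0.28 - 0.15) * 69 * 0.51 * 10
SMD = 0.1300 * 69 * 0.51 * 10

45.7470 mm


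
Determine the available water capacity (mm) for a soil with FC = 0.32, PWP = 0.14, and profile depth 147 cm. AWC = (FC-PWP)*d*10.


AWC = (FC - PWP) * d * 10
AWC = (0.32 - 0.14) * 147 * 10
AWC = 0.1800 * 147 * 10

264.6000 mm


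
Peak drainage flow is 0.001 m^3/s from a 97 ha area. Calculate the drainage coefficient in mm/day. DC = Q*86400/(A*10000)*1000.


DC = Q * 86400 / (A * 10000) * 1000
DC = 0.001 * 86400 / (97 * 10000) * 1000
DC = 86400.0000 / 970000

0.0891 mm/day


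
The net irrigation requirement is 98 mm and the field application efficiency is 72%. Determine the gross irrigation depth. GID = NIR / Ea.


Ea = 72% = 0.72
GID = NIR / Ea = 98 / 0.72 = 136.1111 mm

136.1111 mm


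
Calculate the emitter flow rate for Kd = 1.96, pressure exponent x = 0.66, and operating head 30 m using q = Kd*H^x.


q = Kd * H^x = 1.96 * 30^0.66 = 1.96 * 9.438436

18.4993 L/h


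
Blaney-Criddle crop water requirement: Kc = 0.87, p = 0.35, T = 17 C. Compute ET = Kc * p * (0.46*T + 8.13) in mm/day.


ET = Kc * p * (0.46*T + 8.13)
ET = 0.87 * 0.35 * (0.46*17 + 8.13)
ET = 0.87 * 0.35 * 15.9500

4.8568 mm/day


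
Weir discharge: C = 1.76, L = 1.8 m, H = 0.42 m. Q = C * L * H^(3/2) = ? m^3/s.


Q = C * L * H^(3/2) = 1.76 * 1.8 * 0.42^1.5 = 1.76 * 1.8 * 0.272191

0.8623 m^3/s


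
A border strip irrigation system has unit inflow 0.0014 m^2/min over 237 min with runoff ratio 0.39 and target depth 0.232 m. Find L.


L = q*t/((1+r)*Z)
L = 0.0014*237/((1+0.39)*0.232)
L = 0.3318/0.32248

1.0289 m


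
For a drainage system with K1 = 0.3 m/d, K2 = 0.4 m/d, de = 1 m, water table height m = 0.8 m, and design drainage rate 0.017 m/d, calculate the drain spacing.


S^2 = 8*K2*de*m/q + 4*K1*m^2/q
S^2 = 8*0.4*1*0.8/0.017 + 4*0.3*0.8^2/0.017
S = sqrt(195.7647)

13.9916 m


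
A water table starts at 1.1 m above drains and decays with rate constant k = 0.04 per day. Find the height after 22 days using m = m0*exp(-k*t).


m = m0 * exp(-k*t)
m = 1.1 * exp(-0.04 * 22)
m = 1.1 * exp(-0.8800)

0.4563 m


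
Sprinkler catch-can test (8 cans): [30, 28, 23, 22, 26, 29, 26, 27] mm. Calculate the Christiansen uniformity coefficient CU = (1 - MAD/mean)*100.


mean = 26.375000 mm
MAD = 2.125000 mm
CU = (1 - 2.125000/26.375000)*100

91.9431 %


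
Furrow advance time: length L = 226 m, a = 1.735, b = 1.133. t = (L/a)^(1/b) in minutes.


t = (L/a)^(1/b)
t = (226/1.735)^(1/1.133)
t = 130.259366^(1/1.133)

73.5456 min


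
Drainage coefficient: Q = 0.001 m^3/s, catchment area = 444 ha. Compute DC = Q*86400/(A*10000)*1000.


DC = Q * 86400 / (A * 10000) * 1000
DC = 0.001 * 86400 / (444 * 10000) * 1000
DC = 86400.0000 / 4440000

0.0195 mm/day


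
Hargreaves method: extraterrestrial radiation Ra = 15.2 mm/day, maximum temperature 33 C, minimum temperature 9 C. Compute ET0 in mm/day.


Tmean = (Tmax + Tmin)/2 = (33 + 9)/2 = 21.0
ET0 = 0.0023 * 15.2 * (21.0 + 17.8) * sqrt(33 - 9)
ET0 = 0.0023 * 15.2 * 38.8 * 4.898979

6.6452 mm/day


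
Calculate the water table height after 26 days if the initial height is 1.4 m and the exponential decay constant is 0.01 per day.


m = m0 * exp(-k*t)
m = 1.4 * exp(-0.01 * 26)
m = 1.4 * exp(-0.2600)

1.0795 m


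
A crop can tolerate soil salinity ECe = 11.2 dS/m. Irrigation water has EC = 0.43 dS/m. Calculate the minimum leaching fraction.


LR = ECiw / (5*ECe - ECiw)
LR = 0.43 / (5*11.2 - 0.43)
LR = 0.43 / 55.5700

0.0077


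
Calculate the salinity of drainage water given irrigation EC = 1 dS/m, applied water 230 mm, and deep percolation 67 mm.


EC_dw = EC_iw * D_iw / D_dw
EC_dw = 1 * 230 / 67
EC_dw = 230 / 67

3.4328 dS/m


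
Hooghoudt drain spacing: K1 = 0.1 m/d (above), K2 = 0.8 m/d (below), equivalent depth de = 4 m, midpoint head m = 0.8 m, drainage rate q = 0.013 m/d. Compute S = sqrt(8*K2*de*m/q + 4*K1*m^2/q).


S^2 = 8*K2*de*m/q + 4*K1*m^2/q
S^2 = 8*0.8*4*0.8/0.013 + 4*0.1*0.8^2/0.013
S = sqrt(1595.0769)

39.9384 m


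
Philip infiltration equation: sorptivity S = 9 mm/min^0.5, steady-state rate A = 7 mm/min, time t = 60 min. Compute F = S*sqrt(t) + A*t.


F = S*sqrt(t) + A*t
F = 9*sqrt(60) + 7*60
F = 9*7.745967 + 420

489.7137 mm


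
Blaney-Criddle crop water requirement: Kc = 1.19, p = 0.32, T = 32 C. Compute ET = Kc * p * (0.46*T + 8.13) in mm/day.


ET = Kc * p * (0.46*T + 8.13)
ET = 1.19 * 0.32 * (0.46*32 + 8.13)
ET = 1.19 * 0.32 * 22.8500

8.7013 mm/day


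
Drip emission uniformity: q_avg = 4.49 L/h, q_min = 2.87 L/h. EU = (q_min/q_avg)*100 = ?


EU = (q_min/q_avg)*100 = (2.87/4.49)*100 = 63.9198%

63.9198 %


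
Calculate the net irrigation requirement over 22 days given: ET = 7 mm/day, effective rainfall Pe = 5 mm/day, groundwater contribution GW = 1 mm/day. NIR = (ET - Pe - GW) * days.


Daily deficit = ET - Pe - GW = 7 - 5 - 1 = 1 mm/day
NIR = 1 * 22 = 22 mm

22.0000 mm


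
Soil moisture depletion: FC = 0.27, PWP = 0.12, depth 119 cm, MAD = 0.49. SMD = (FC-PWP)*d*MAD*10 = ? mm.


SMD = (FC - PWP) * d * MAD * 10
SMD = (0.27 - 0.12) * 119 * 0.49 * 10
SMD = 0.1500 * 119 * 0.49 * 10

87.4650 mm


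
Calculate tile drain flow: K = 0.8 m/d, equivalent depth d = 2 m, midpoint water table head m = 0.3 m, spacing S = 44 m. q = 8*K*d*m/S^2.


q = 8*K*d*m/S^2
q = 8*0.8*2*0.3/44^2
q = 3.8400 / 1936

0.0020 m/d


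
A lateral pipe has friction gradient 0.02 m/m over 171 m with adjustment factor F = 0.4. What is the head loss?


hf = J * L * F = 0.02 * 171 * 0.4 = 1.3680 m

1.3680 m


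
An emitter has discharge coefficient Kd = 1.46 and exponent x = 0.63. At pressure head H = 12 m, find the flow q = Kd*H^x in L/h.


q = Kd * H^x = 1.46 * 12^0.63 = 1.46 * 4.785025

6.9861 L/h


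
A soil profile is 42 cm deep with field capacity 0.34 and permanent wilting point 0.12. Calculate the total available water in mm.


AWC = (FC - PWP) * d * 10
AWC = (0.34 - 0.12) * 42 * 10
AWC = 0.2200 * 42 * 10

92.4000 mm


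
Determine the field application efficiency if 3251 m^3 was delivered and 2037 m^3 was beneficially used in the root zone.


Ea = V_root / V_field * 100 = 2037 / 3251 * 100 = 62.6576%

62.6576 %


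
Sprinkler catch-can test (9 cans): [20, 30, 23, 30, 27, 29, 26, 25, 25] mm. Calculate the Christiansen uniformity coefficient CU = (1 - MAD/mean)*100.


mean = 26.111111 mm
MAD = 2.567901 mm
CU = (1 - 2.567901/26.111111)*100

90.1655 %


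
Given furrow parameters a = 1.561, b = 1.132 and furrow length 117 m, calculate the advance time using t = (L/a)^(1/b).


t = (L/a)^(1/b)
t = (117/1.561)^(1/1.132)
t = 74.951954^(1/1.132)

45.3074 min


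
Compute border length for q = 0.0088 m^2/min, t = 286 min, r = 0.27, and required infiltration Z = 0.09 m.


L = q*t/((1+r)*Z)
L = 0.0088*286/((1+0.27)*0.09)
L = 2.5168/0.1143

22.0192 m


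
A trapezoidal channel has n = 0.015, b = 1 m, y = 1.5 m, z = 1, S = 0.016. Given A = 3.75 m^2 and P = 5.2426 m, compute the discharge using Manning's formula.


R = A/P = 3.75/5.2426 = 0.715294
Q = (1/0.015) * 3.75 * 0.715294^(2/3) * 0.016^0.5

25.2924 m^3/s


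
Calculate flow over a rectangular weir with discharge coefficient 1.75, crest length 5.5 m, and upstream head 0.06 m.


Q = C * L * H^(3/2) = 1.75 * 5.5 * 0.06^1.5 = 1.75 * 5.5 * 0.014697

0.1415 m^3/s


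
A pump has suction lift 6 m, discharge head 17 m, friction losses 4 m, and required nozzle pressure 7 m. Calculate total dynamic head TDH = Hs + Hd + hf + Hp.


TDH = Hs + Hd + hf + Hp = 6 + 17 + 4 + 7 = 34

34 m


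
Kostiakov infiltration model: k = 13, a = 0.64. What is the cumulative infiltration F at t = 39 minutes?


F = k * t^a = 13 * 39^0.64
F = 13 * 10.429929

135.5891 mm


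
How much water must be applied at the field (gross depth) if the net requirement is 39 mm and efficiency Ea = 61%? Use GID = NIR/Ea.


Ea = 61% = 0.61
GID = NIR / Ea = 39 / 0.61 = 63.9344 mm

63.9344 mm


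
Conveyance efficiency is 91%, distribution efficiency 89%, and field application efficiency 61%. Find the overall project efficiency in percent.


Ec = 0.91, Eb = 0.89, Ea = 0.61
E = 0.91 * 0.89 * 0.61 * 100 = 49.4039%

49.4039 %


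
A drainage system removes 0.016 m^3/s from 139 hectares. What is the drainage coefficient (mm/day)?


DC = Q * 86400 / (A * 10000) * 1000
DC = 0.016 * 86400 / (139 * 10000) * 1000
DC = 1382400.0000 / 1390000

0.9945 mm/day


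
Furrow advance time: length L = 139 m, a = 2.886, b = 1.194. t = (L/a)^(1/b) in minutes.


t = (L/a)^(1/b)
t = (139/2.886)^(1/1.194)
t = 48.163548^(1/1.194)

25.6633 min


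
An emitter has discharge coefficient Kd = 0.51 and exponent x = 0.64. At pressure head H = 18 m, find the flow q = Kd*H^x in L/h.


q = Kd * H^x = 0.51 * 18^0.64 = 0.51 * 6.358789

3.2430 L/h


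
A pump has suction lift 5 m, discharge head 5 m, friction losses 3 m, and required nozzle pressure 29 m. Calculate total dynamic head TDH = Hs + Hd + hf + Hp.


TDH = Hs + Hd + hf + Hp = 5 + 5 + 3 + 29 = 42

42 m


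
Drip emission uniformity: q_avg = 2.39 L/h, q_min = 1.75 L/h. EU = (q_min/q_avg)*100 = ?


EU = (q_min/q_avg)*100 = (1.75/2.39)*100 = 73.2218%

73.2218 %


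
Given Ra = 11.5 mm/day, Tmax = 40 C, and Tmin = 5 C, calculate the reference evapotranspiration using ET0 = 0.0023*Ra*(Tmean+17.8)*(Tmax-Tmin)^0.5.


Tmean = (Tmax + Tmin)/2 = (40 + 5)/2 = 22.5
ET0 = 0.0023 * 11.5 * (22.5 + 17.8) * sqrt(40 - 5)
ET0 = 0.0023 * 11.5 * 40.3 * 5.916080

6.3062 mm/day


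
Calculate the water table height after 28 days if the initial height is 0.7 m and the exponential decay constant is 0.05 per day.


m = m0 * exp(-k*t)
m = 0.7 * exp(-0.05 * 28)
m = 0.7 * exp(-1.4000)

0.1726 m


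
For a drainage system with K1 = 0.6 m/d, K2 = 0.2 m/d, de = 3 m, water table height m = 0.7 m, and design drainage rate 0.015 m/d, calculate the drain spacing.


S^2 = 8*K2*de*m/q + 4*K1*m^2/q
S^2 = 8*0.2*3*0.7/0.015 + 4*0.6*0.7^2/0.015
S = sqrt(302.4000)

17.3897 m


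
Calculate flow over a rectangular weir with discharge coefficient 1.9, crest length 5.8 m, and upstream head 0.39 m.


Q = C * L * H^(3/2) = 1.9 * 5.8 * 0.39^1.5 = 1.9 * 5.8 * 0.243555

2.6840 m^3/s


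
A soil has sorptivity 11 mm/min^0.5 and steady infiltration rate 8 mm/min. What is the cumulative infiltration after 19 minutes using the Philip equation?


F = S*sqrt(t) + A*t
F = 11*sqrt(19) + 8*19
F = 11*4.358899 + 152

199.9479 mm


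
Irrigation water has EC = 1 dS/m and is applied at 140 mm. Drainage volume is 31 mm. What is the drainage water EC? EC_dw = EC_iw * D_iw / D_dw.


EC_dw = EC_iw * D_iw / D_dw
EC_dw = 1 * 140 / 31
EC_dw = 140 / 31

4.5161 dS/m


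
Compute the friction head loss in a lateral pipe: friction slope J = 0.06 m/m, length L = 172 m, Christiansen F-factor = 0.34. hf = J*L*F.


hf = J * L * F = 0.06 * 172 * 0.34 = 3.5088 m

3.5088 m


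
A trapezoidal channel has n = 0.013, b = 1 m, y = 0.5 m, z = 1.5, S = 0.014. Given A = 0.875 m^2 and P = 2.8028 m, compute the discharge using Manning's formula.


R = A/P = 0.875/2.8028 = 0.312188
Q = (1/0.013) * 0.875 * 0.312188^(2/3) * 0.014^0.5

3.6650 m^3/s


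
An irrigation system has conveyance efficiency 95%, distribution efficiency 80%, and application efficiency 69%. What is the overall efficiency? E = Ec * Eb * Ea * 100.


Ec = 0.95, Eb = 0.8, Ea = 0.69
E = 0.95 * 0.8 * 0.69 * 100 = 52.4400%

52.4400 %


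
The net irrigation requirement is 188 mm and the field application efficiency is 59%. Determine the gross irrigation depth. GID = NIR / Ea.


Ea = 59% = 0.59
GID = NIR / Ea = 188 / 0.59 = 318.6441 mm

318.6441 mm


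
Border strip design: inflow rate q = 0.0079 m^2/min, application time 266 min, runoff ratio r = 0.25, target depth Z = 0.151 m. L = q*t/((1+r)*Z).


L = q*t/((1+r)*Z)
L = 0.0079*266/((1+0.25)*0.151)
L = 2.1014/0.18875

11.1332 m


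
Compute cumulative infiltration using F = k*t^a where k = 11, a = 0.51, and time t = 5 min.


F = k * t^a = 11 * 5^0.51
F = 11 * 2.272347

24.9958 mm


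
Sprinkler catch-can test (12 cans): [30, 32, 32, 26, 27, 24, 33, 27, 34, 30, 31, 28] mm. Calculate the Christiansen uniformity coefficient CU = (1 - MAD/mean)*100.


mean = 29.500000 mm
MAD = 2.583333 mm
CU = (1 - 2.583333/29.500000)*100

91.2429 %


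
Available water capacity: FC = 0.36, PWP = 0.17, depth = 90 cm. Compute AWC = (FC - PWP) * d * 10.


AWC = (FC - PWP) * d * 10
AWC = (0.36 - 0.17) * 90 * 10
AWC = 0.1900 * 90 * 10

171.0000 mm


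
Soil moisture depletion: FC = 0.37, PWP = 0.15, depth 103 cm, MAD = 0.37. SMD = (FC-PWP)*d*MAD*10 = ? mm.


SMD = (FC - PWP) * d * MAD * 10
SMD = (0.37 - 0.15) * 103 * 0.37 * 10
SMD = 0.2200 * 103 * 0.37 * 10

83.8420 mm


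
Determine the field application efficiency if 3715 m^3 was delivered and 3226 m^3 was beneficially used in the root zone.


Ea = V_root / V_field * 100 = 3226 / 3715 * 100 = 86.8371%

86.8371 %


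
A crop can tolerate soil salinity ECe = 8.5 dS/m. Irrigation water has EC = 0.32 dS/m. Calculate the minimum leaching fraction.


LR = ECiw / (5*ECe - ECiw)
LR = 0.32 / (5*8.5 - 0.32)
LR = 0.32 / 42.1800

0.0076


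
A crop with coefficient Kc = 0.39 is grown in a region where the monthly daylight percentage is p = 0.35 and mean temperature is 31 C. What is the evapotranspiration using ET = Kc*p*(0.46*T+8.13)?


ET = Kc * p * (0.46*T + 8.13)
ET = 0.39 * 0.35 * (0.46*31 + 8.13)
ET = 0.39 * 0.35 * 22.3900

3.0562 mm/day


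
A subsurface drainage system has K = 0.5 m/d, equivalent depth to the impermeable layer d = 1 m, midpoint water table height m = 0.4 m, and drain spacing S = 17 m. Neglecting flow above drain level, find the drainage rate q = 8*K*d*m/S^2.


q = 8*K*d*m/S^2
q = 8*0.5*1*0.4/17^2
q = 1.6000 / 289

0.0055 m/d


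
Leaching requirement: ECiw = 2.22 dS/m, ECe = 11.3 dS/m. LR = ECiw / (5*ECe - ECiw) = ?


LR = ECiw / (5*ECe - ECiw)
LR = 2.22 / (5*11.3 - 2.22)
LR = 2.22 / 54.2800

0.0409


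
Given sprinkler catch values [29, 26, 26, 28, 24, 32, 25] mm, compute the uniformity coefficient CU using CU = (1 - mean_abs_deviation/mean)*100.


mean = 27.142857 mm
MAD = 2.163265 mm
CU = (1 - 2.163265/27.142857)*100

92.0301 %


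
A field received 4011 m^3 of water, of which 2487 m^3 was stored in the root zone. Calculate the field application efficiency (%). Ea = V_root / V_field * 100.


Ea = V_root / V_field * 100 = 2487 / 4011 * 100 = 62.0045%

62.0045 %


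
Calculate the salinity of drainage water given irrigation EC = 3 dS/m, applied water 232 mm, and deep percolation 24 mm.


EC_dw = EC_iw * D_iw / D_dw
EC_dw = 3 * 232 / 24
EC_dw = 696 / 24

29.0000 dS/m


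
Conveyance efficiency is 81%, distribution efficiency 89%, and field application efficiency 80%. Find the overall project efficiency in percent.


Ec = 0.81, Eb = 0.89, Ea = 0.8
E = 0.81 * 0.89 * 0.8 * 100 = 57.6720%

57.6720 %


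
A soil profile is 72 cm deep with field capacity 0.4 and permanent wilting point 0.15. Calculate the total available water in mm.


AWC = (FC - PWP) * d * 10
AWC = (0.4 - 0.15) * 72 * 10
AWC = 0.2500 * 72 * 10

180.0000 mm


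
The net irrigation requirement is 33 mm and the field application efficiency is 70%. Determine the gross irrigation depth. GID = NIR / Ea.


Ea = 70% = 0.7
GID = NIR / Ea = 33 / 0.7 = 47.1429 mm

47.1429 mm


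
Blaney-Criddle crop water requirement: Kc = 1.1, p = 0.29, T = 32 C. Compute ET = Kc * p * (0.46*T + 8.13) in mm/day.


ET = Kc * p * (0.46*T + 8.13)
ET = 1.1 * 0.29 * (0.46*32 + 8.13)
ET = 1.1 * 0.29 * 22.8500

7.2892 mm/day


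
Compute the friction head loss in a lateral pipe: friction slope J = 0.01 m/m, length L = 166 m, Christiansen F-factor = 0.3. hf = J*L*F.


hf = J * L * F = 0.01 * 166 * 0.3 = 0.4980 m

0.4980 m


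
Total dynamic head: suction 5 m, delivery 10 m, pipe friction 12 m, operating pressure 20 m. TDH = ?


TDH = Hs + Hd + hf + Hp = 5 + 10 + 12 + 20 = 47

47 m


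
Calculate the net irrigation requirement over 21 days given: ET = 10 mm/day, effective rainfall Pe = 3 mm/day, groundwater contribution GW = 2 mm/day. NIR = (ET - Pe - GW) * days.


Daily deficit = ET - Pe - GW = 10 - 3 - 2 = 5 mm/day
NIR = 5 * 21 = 105 mm

105.0000 mm


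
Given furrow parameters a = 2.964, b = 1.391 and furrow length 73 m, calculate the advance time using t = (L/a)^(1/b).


t = (L/a)^(1/b)
t = (73/2.964)^(1/1.391)
t = 24.628880^(1/1.391)

10.0074 min


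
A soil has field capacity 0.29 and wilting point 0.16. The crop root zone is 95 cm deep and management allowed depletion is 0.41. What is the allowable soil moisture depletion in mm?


SMD = (FC - PWP) * d * MAD * 10
SMD = (0.29 - 0.16) * 95 * 0.41 * 10
SMD = 0.1300 * 95 * 0.41 * 10

50.6350 mm


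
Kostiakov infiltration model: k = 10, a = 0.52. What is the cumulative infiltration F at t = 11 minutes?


F = k * t^a = 10 * 11^0.52
F = 10 * 3.479559

34.7956 mm


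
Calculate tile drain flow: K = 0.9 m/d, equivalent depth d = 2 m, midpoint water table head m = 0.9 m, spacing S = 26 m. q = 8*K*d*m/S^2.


q = 8*K*d*m/S^2
q = 8*0.9*2*0.9/26^2
q = 12.9600 / 676

0.0192 m/d


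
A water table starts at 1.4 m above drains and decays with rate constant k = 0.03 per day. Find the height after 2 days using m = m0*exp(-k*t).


m = m0 * exp(-k*t)
m = 1.4 * exp(-0.03 * 2)
m = 1.4 * exp(-0.0600)

1.3185 m


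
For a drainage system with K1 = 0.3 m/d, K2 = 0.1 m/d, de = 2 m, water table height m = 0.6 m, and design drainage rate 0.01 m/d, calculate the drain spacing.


S^2 = 8*K2*de*m/q + 4*K1*m^2/q
S^2 = 8*0.1*2*0.6/0.01 + 4*0.3*0.6^2/0.01
S = sqrt(139.2000)

11.7983 m


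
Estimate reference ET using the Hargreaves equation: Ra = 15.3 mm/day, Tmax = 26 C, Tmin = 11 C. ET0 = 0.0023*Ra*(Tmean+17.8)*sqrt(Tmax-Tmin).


Tmean = (Tmax + Tmin)/2 = (26 + 11)/2 = 18.5
ET0 = 0.0023 * 15.3 * (18.5 + 17.8) * sqrt(26 - 11)
ET0 = 0.0023 * 15.3 * 36.3 * 3.872983

4.9473 mm/day


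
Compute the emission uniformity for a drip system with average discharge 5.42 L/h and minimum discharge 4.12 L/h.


EU = (q_min/q_avg)*100 = (4.12/5.42)*100 = 76.0148%

76.0148 %


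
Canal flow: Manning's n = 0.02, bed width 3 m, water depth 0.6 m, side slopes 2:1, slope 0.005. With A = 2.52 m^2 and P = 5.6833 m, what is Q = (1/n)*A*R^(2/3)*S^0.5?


R = A/P = 2.52/5.6833 = 0.443404
Q = (1/0.02) * 2.52 * 0.443404^(2/3) * 0.005^0.5

5.1807 m^3/s


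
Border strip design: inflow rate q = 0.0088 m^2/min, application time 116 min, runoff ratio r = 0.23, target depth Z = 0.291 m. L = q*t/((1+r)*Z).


L = q*t/((1+r)*Z)
L = 0.0088*116/((1+0.23)*0.291)
L = 1.0208/0.35793

2.8520 m


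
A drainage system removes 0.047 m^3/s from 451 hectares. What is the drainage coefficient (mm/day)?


DC = Q * 86400 / (A * 10000) * 1000
DC = 0.047 * 86400 / (451 * 10000) * 1000
DC = 4060800.0000 / 4510000

0.9004 mm/day


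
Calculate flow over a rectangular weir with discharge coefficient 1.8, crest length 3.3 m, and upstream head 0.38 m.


Q = C * L * H^(3/2) = 1.8 * 3.3 * 0.38^1.5 = 1.8 * 3.3 * 0.234248

1.3914 m^3/s


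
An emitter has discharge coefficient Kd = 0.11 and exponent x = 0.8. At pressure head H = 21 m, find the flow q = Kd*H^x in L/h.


q = Kd * H^x = 0.11 * 21^0.8 = 0.11 * 11.422875

1.2565 L/h


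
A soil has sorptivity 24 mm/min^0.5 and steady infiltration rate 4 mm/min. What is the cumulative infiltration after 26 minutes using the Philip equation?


F = S*sqrt(t) + A*t
F = 24*sqrt(26) + 4*26
F = 24*5.099020 + 104

226.3765 mm


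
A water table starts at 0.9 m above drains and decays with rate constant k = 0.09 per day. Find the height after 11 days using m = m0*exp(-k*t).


m = m0 * exp(-k*t)
m = 0.9 * exp(-0.09 * 11)
m = 0.9 * exp(-0.9900)

0.3344 m


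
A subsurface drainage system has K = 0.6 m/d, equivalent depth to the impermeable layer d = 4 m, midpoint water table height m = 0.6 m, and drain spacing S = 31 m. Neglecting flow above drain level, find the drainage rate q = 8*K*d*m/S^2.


q = 8*K*d*m/S^2
q = 8*0.6*4*0.6/31^2
q = 11.5200 / 961

0.0120 m/d
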